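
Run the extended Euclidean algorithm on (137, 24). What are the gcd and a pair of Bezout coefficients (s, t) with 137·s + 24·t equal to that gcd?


Euclidean algorithm on (137, 24) — divide until remainder is 0:
  137 = 5 · 24 + 17
  24 = 1 · 17 + 7
  17 = 2 · 7 + 3
  7 = 2 · 3 + 1
  3 = 3 · 1 + 0
gcd(137, 24) = 1.
Track Bezout coefficients alongside the remainders: start with r₀ = 137 = a·1 + b·0 (s = 1, t = 0) and r₁ = 24 = a·0 + b·1 (s = 0, t = 1); each new remainder r_{k+1} = r_{k-1} − q_k·r_k inherits s_{k+1} = s_{k-1} − q_k·s_k, t_{k+1} = t_{k-1} − q_k·t_k, so r_k = a·s_k + b·t_k at every step:
  q = 5: r = 17, s = 1 − 5·0 = 1, t = 0 − 5·1 = -5  (check: 137·1 + 24·(-5) = 17)
  q = 1: r = 7, s = 0 − 1·1 = -1, t = 1 − 1·(-5) = 6  (check: 137·(-1) + 24·6 = 7)
  q = 2: r = 3, s = 1 − 2·(-1) = 3, t = -5 − 2·6 = -17  (check: 137·3 + 24·(-17) = 3)
  q = 2: r = 1, s = -1 − 2·3 = -7, t = 6 − 2·(-17) = 40  (check: 137·(-7) + 24·40 = 1)
The row with r = 1 (the gcd) gives the Bezout coefficients s = -7, t = 40.
Result: 137 · (-7) + 24 · (40) = 1.

gcd(137, 24) = 1; s = -7, t = 40 (check: 137·(-7) + 24·40 = 1).


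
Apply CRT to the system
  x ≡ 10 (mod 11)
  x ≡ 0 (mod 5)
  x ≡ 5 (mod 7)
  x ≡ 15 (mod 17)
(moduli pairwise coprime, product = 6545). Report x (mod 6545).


Product of moduli M = 11 · 5 · 7 · 17 = 6545.
Merge one congruence at a time:
  Start: x ≡ 10 (mod 11).
  Combine with x ≡ 0 (mod 5); new modulus lcm = 55.
    Write x = 10 + 11·t and substitute into x ≡ 0 (mod 5): 11·t ≡ 0 − 10 = -10 (mod 5).
    Reduce coefficients mod 5: 1·t ≡ 0 (mod 5).
    So t ≡ 0 (mod 5).
    Then x = 10 + 11·0 = 10, valid modulo lcm(11, 5) = 55: x ≡ 10 (mod 55).
  Combine with x ≡ 5 (mod 7); new modulus lcm = 385.
    Write x = 10 + 55·t and substitute into x ≡ 5 (mod 7): 55·t ≡ 5 − 10 = -5 (mod 7).
    Reduce coefficients mod 7: 6·t ≡ 2 (mod 7).
    The inverse of 6 mod 7 is 6 (since 6·6 = 36 = 5·7 + 1), so t ≡ 6·2 = 12 ≡ 5 (mod 7).
    Then x = 10 + 55·5 = 285, valid modulo lcm(55, 7) = 385: x ≡ 285 (mod 385).
  Combine with x ≡ 15 (mod 17); new modulus lcm = 6545.
    Write x = 285 + 385·t and substitute into x ≡ 15 (mod 17): 385·t ≡ 15 − 285 = -270 (mod 17).
    Reduce coefficients mod 17: 11·t ≡ 2 (mod 17).
    The inverse of 11 mod 17 is 14 (since 11·14 = 154 = 9·17 + 1), so t ≡ 14·2 = 28 ≡ 11 (mod 17).
    Then x = 285 + 385·11 = 4520, valid modulo lcm(385, 17) = 6545: x ≡ 4520 (mod 6545).
Verify against each original: 4520 mod 11 = 10, 4520 mod 5 = 0, 4520 mod 7 = 5, 4520 mod 17 = 15.

x ≡ 4520 (mod 6545).


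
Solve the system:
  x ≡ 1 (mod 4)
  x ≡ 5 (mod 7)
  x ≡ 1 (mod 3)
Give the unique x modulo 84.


Moduli 4, 7, 3 are pairwise coprime; by CRT there is a unique solution modulo M = 4 · 7 · 3 = 84.
Solve pairwise, accumulating the modulus:
  Start with x ≡ 1 (mod 4).
  Combine with x ≡ 5 (mod 7): since gcd(4, 7) = 1, we get a unique residue mod 28.
    Write x = 1 + 4·t and substitute into x ≡ 5 (mod 7): 4·t ≡ 5 − 1 = 4 (mod 7).
    The inverse of 4 mod 7 is 2 (since 4·2 = 8 = 1·7 + 1), so t ≡ 2·4 = 8 ≡ 1 (mod 7).
    Then x = 1 + 4·1 = 5, valid modulo lcm(4, 7) = 28: x ≡ 5 (mod 28).
  Combine with x ≡ 1 (mod 3): since gcd(28, 3) = 1, we get a unique residue mod 84.
    Write x = 5 + 28·t and substitute into x ≡ 1 (mod 3): 28·t ≡ 1 − 5 = -4 (mod 3).
    Reduce coefficients mod 3: 1·t ≡ 2 (mod 3).
    So t ≡ 2 (mod 3).
    Then x = 5 + 28·2 = 61, valid modulo lcm(28, 3) = 84: x ≡ 61 (mod 84).
Verify: 61 mod 4 = 1 ✓, 61 mod 7 = 5 ✓, 61 mod 3 = 1 ✓.

x ≡ 61 (mod 84).


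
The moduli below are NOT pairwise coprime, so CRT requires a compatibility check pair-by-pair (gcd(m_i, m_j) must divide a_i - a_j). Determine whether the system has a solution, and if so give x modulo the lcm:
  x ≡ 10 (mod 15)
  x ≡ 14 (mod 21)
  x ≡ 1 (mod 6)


Moduli 15, 21, 6 are not pairwise coprime, so CRT works modulo lcm(m_i) when all pairwise compatibility conditions hold.
Pairwise compatibility: gcd(m_i, m_j) must divide a_i - a_j for every pair.
Merge one congruence at a time:
  Start: x ≡ 10 (mod 15).
  Combine with x ≡ 14 (mod 21): gcd(15, 21) = 3, and 14 - 10 = 4 is NOT divisible by 3.
    ⇒ system is inconsistent (no integer solution).

No solution (the system is inconsistent).


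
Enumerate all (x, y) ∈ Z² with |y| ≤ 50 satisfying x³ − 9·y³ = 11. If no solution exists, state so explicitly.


The equation is x³ - 9y³ = 11. For fixed y, x³ = 9·y³ + 11, so a solution requires the RHS to be a perfect cube.
Strategy: iterate y from -50 to 50, compute RHS = 9·y³ + 11, and check whether it is a (positive or negative) perfect cube.
Check small values of y:
  y = 0: RHS = 11 is not a perfect cube.
  y = 1: RHS = 20 is not a perfect cube.
  y = -1: RHS = 2 is not a perfect cube.
  y = 2: RHS = 83 is not a perfect cube.
  y = -2: RHS = -61 is not a perfect cube.
  y = 3: RHS = 254 is not a perfect cube.
  y = -3: RHS = -232 is not a perfect cube.
Continuing the search up to |y| = 50 finds no solutions either.
No (x, y) in the scanned range satisfies the equation.

No integer solutions with |y| ≤ 50.


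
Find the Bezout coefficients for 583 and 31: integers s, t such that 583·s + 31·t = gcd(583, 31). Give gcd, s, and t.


Euclidean algorithm on (583, 31) — divide until remainder is 0:
  583 = 18 · 31 + 25
  31 = 1 · 25 + 6
  25 = 4 · 6 + 1
  6 = 6 · 1 + 0
gcd(583, 31) = 1.
Track Bezout coefficients alongside the remainders: start with r₀ = 583 = a·1 + b·0 (s = 1, t = 0) and r₁ = 31 = a·0 + b·1 (s = 0, t = 1); each new remainder r_{k+1} = r_{k-1} − q_k·r_k inherits s_{k+1} = s_{k-1} − q_k·s_k, t_{k+1} = t_{k-1} − q_k·t_k, so r_k = a·s_k + b·t_k at every step:
  q = 18: r = 25, s = 1 − 18·0 = 1, t = 0 − 18·1 = -18  (check: 583·1 + 31·(-18) = 25)
  q = 1: r = 6, s = 0 − 1·1 = -1, t = 1 − 1·(-18) = 19  (check: 583·(-1) + 31·19 = 6)
  q = 4: r = 1, s = 1 − 4·(-1) = 5, t = -18 − 4·19 = -94  (check: 583·5 + 31·(-94) = 1)
The row with r = 1 (the gcd) gives the Bezout coefficients s = 5, t = -94.
Result: 583 · (5) + 31 · (-94) = 1.

gcd(583, 31) = 1; s = 5, t = -94 (check: 583·5 + 31·(-94) = 1).


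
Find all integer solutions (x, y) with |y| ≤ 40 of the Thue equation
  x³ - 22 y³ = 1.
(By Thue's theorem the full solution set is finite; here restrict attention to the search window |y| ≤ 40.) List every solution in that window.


The equation is x³ - 22y³ = 1. For fixed y, x³ = 22·y³ + 1, so a solution requires the RHS to be a perfect cube.
Strategy: iterate y from -40 to 40, compute RHS = 22·y³ + 1, and check whether it is a (positive or negative) perfect cube.
Check small values of y:
  y = 0: RHS = 1 = (1)³ ⇒ x = 1 works.
  y = 1: RHS = 23 is not a perfect cube.
  y = -1: RHS = -21 is not a perfect cube.
  y = 2: RHS = 177 is not a perfect cube.
  y = -2: RHS = -175 is not a perfect cube.
  y = 3: RHS = 595 is not a perfect cube.
  y = -3: RHS = -593 is not a perfect cube.
Continuing the search up to |y| = 40 finds no further solutions beyond those listed.
Collected solutions: (1, 0).

Solutions (with |y| ≤ 40): (1, 0).


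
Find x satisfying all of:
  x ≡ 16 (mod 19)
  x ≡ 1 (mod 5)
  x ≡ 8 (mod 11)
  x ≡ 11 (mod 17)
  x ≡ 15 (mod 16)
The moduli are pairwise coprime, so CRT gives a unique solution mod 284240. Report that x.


Product of moduli M = 19 · 5 · 11 · 17 · 16 = 284240.
Merge one congruence at a time:
  Start: x ≡ 16 (mod 19).
  Combine with x ≡ 1 (mod 5); new modulus lcm = 95.
    Write x = 16 + 19·t and substitute into x ≡ 1 (mod 5): 19·t ≡ 1 − 16 = -15 (mod 5).
    Reduce coefficients mod 5: 4·t ≡ 0 (mod 5).
    The inverse of 4 mod 5 is 4 (since 4·4 = 16 = 3·5 + 1), so t ≡ 4·0 = 0 ≡ 0 (mod 5).
    Then x = 16 + 19·0 = 16, valid modulo lcm(19, 5) = 95: x ≡ 16 (mod 95).
  Combine with x ≡ 8 (mod 11); new modulus lcm = 1045.
    Write x = 16 + 95·t and substitute into x ≡ 8 (mod 11): 95·t ≡ 8 − 16 = -8 (mod 11).
    Reduce coefficients mod 11: 7·t ≡ 3 (mod 11).
    The inverse of 7 mod 11 is 8 (since 7·8 = 56 = 5·11 + 1), so t ≡ 8·3 = 24 ≡ 2 (mod 11).
    Then x = 16 + 95·2 = 206, valid modulo lcm(95, 11) = 1045: x ≡ 206 (mod 1045).
  Combine with x ≡ 11 (mod 17); new modulus lcm = 17765.
    Write x = 206 + 1045·t and substitute into x ≡ 11 (mod 17): 1045·t ≡ 11 − 206 = -195 (mod 17).
    Reduce coefficients mod 17: 8·t ≡ 9 (mod 17).
    The inverse of 8 mod 17 is 15 (since 8·15 = 120 = 7·17 + 1), so t ≡ 15·9 = 135 ≡ 16 (mod 17).
    Then x = 206 + 1045·16 = 16926, valid modulo lcm(1045, 17) = 17765: x ≡ 16926 (mod 17765).
  Combine with x ≡ 15 (mod 16); new modulus lcm = 284240.
    Write x = 16926 + 17765·t and substitute into x ≡ 15 (mod 16): 17765·t ≡ 15 − 16926 = -16911 (mod 16).
    Reduce coefficients mod 16: 5·t ≡ 1 (mod 16).
    The inverse of 5 mod 16 is 13 (since 5·13 = 65 = 4·16 + 1), so t ≡ 13·1 = 13 ≡ 13 (mod 16).
    Then x = 16926 + 17765·13 = 247871, valid modulo lcm(17765, 16) = 284240: x ≡ 247871 (mod 284240).
Verify against each original: 247871 mod 19 = 16, 247871 mod 5 = 1, 247871 mod 11 = 8, 247871 mod 17 = 11, 247871 mod 16 = 15.

x ≡ 247871 (mod 284240).


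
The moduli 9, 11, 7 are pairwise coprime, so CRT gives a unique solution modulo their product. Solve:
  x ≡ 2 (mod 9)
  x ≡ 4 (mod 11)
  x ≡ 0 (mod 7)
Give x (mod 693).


Moduli 9, 11, 7 are pairwise coprime; by CRT there is a unique solution modulo M = 9 · 11 · 7 = 693.
Solve pairwise, accumulating the modulus:
  Start with x ≡ 2 (mod 9).
  Combine with x ≡ 4 (mod 11): since gcd(9, 11) = 1, we get a unique residue mod 99.
    Write x = 2 + 9·t and substitute into x ≡ 4 (mod 11): 9·t ≡ 4 − 2 = 2 (mod 11).
    The inverse of 9 mod 11 is 5 (since 9·5 = 45 = 4·11 + 1), so t ≡ 5·2 = 10 ≡ 10 (mod 11).
    Then x = 2 + 9·10 = 92, valid modulo lcm(9, 11) = 99: x ≡ 92 (mod 99).
  Combine with x ≡ 0 (mod 7): since gcd(99, 7) = 1, we get a unique residue mod 693.
    Write x = 92 + 99·t and substitute into x ≡ 0 (mod 7): 99·t ≡ 0 − 92 = -92 (mod 7).
    Reduce coefficients mod 7: 1·t ≡ 6 (mod 7).
    So t ≡ 6 (mod 7).
    Then x = 92 + 99·6 = 686, valid modulo lcm(99, 7) = 693: x ≡ 686 (mod 693).
Verify: 686 mod 9 = 2 ✓, 686 mod 11 = 4 ✓, 686 mod 7 = 0 ✓.

x ≡ 686 (mod 693).


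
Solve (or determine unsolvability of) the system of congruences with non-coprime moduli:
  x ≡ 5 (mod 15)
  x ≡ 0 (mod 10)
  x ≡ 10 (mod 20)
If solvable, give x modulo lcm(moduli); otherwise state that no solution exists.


Moduli 15, 10, 20 are not pairwise coprime, so CRT works modulo lcm(m_i) when all pairwise compatibility conditions hold.
Pairwise compatibility: gcd(m_i, m_j) must divide a_i - a_j for every pair.
Merge one congruence at a time:
  Start: x ≡ 5 (mod 15).
  Combine with x ≡ 0 (mod 10): gcd(15, 10) = 5; 0 - 5 = -5, which IS divisible by 5, so compatible.
    Write x = 5 + 15·t and substitute into x ≡ 0 (mod 10): 15·t ≡ 0 − 5 = -5 (mod 10).
    Divide the congruence (and modulus) by g = 5: 3·t ≡ -1 (mod 2).
    Reduce coefficients mod 2: 1·t ≡ 1 (mod 2).
    So t ≡ 1 (mod 2).
    Then x = 5 + 15·1 = 20, valid modulo lcm(15, 10) = 30: x ≡ 20 (mod 30).
  Combine with x ≡ 10 (mod 20): gcd(30, 20) = 10; 10 - 20 = -10, which IS divisible by 10, so compatible.
    Write x = 20 + 30·t and substitute into x ≡ 10 (mod 20): 30·t ≡ 10 − 20 = -10 (mod 20).
    Divide the congruence (and modulus) by g = 10: 3·t ≡ -1 (mod 2).
    Reduce coefficients mod 2: 1·t ≡ 1 (mod 2).
    So t ≡ 1 (mod 2).
    Then x = 20 + 30·1 = 50, valid modulo lcm(30, 20) = 60: x ≡ 50 (mod 60).
Verify: 50 mod 15 = 5, 50 mod 10 = 0, 50 mod 20 = 10.

x ≡ 50 (mod 60).


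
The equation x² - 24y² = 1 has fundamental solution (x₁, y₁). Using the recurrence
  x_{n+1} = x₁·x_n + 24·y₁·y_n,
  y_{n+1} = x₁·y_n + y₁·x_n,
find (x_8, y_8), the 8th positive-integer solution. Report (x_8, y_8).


Step 1: Find the fundamental solution (x₁, y₁) of x² - 24y² = 1.
  Expand √24 as a continued fraction. a₀ = ⌊√24⌋ = 4; iterate m_{k+1} = d_k·a_k − m_k, d_{k+1} = (24 − m_{k+1}²)/d_k, a_{k+1} = ⌊(a₀ + m_{k+1})/d_{k+1}⌋ (starting m₀ = 0, d₀ = 1), with convergents p_k = a_k·p_{k-1} + p_{k-2}, q_k = a_k·q_{k-1} + q_{k-2} (p₋₁ = 1, q₋₁ = 0):
  k = 0: a₀ = 4; p₀/q₀ = 4/1; p₀² − 24·q₀² = 16 − 24 = -8.
  k = 1: m = 4, d = 8, a = ⌊(4 + 4)/8⌋ = 1; p/q = (1·4 + 1)/(1·1 + 0) = 5/1; p² − 24·q² = 25 − 24 = 1.
  The first convergent with p² − 24·q² = 1 gives the fundamental solution (x₁, y₁) = (5, 1).
Step 2: Apply the recurrence (x_{n+1}, y_{n+1}) = (x₁x_n + 24y₁y_n, x₁y_n + y₁x_n) repeatedly.
  From (x_1, y_1) = (5, 1): x_2 = 5·5 + 24·1·1 = 49; y_2 = 5·1 + 1·5 = 10.
  From (x_2, y_2) = (49, 10): x_3 = 5·49 + 24·1·10 = 485; y_3 = 5·10 + 1·49 = 99.
  From (x_3, y_3) = (485, 99): x_4 = 5·485 + 24·1·99 = 4801; y_4 = 5·99 + 1·485 = 980.
  From (x_4, y_4) = (4801, 980): x_5 = 5·4801 + 24·1·980 = 47525; y_5 = 5·980 + 1·4801 = 9701.
  From (x_5, y_5) = (47525, 9701): x_6 = 5·47525 + 24·1·9701 = 470449; y_6 = 5·9701 + 1·47525 = 96030.
  From (x_6, y_6) = (470449, 96030): x_7 = 5·470449 + 24·1·96030 = 4656965; y_7 = 5·96030 + 1·470449 = 950599.
  From (x_7, y_7) = (4656965, 950599): x_8 = 5·4656965 + 24·1·950599 = 46099201; y_8 = 5·950599 + 1·4656965 = 9409960.
Step 3: Verify x_8² - 24·y_8² = 2125136332838401 - 2125136332838400 = 1 (should be 1). ✓

(x_1, y_1) = (5, 1); (x_8, y_8) = (46099201, 9409960).


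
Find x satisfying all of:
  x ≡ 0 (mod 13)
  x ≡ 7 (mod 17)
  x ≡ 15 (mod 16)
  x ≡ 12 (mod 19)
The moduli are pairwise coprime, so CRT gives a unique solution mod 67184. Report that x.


Product of moduli M = 13 · 17 · 16 · 19 = 67184.
Merge one congruence at a time:
  Start: x ≡ 0 (mod 13).
  Combine with x ≡ 7 (mod 17); new modulus lcm = 221.
    Write x = 0 + 13·t and substitute into x ≡ 7 (mod 17): 13·t ≡ 7 − 0 = 7 (mod 17).
    The inverse of 13 mod 17 is 4 (since 13·4 = 52 = 3·17 + 1), so t ≡ 4·7 = 28 ≡ 11 (mod 17).
    Then x = 0 + 13·11 = 143, valid modulo lcm(13, 17) = 221: x ≡ 143 (mod 221).
  Combine with x ≡ 15 (mod 16); new modulus lcm = 3536.
    Write x = 143 + 221·t and substitute into x ≡ 15 (mod 16): 221·t ≡ 15 − 143 = -128 (mod 16).
    Reduce coefficients mod 16: 13·t ≡ 0 (mod 16).
    The inverse of 13 mod 16 is 5 (since 13·5 = 65 = 4·16 + 1), so t ≡ 5·0 = 0 ≡ 0 (mod 16).
    Then x = 143 + 221·0 = 143, valid modulo lcm(221, 16) = 3536: x ≡ 143 (mod 3536).
  Combine with x ≡ 12 (mod 19); new modulus lcm = 67184.
    Write x = 143 + 3536·t and substitute into x ≡ 12 (mod 19): 3536·t ≡ 12 − 143 = -131 (mod 19).
    Reduce coefficients mod 19: 2·t ≡ 2 (mod 19).
    The inverse of 2 mod 19 is 10 (since 2·10 = 20 = 1·19 + 1), so t ≡ 10·2 = 20 ≡ 1 (mod 19).
    Then x = 143 + 3536·1 = 3679, valid modulo lcm(3536, 19) = 67184: x ≡ 3679 (mod 67184).
Verify against each original: 3679 mod 13 = 0, 3679 mod 17 = 7, 3679 mod 16 = 15, 3679 mod 19 = 12.

x ≡ 3679 (mod 67184).


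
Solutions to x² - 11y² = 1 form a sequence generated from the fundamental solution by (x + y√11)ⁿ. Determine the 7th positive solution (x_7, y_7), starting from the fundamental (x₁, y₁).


Step 1: Find the fundamental solution (x₁, y₁) of x² - 11y² = 1.
  Expand √11 as a continued fraction. a₀ = ⌊√11⌋ = 3; iterate m_{k+1} = d_k·a_k − m_k, d_{k+1} = (11 − m_{k+1}²)/d_k, a_{k+1} = ⌊(a₀ + m_{k+1})/d_{k+1}⌋ (starting m₀ = 0, d₀ = 1), with convergents p_k = a_k·p_{k-1} + p_{k-2}, q_k = a_k·q_{k-1} + q_{k-2} (p₋₁ = 1, q₋₁ = 0):
  k = 0: a₀ = 3; p₀/q₀ = 3/1; p₀² − 11·q₀² = 9 − 11 = -2.
  k = 1: m = 3, d = 2, a = ⌊(3 + 3)/2⌋ = 3; p/q = (3·3 + 1)/(3·1 + 0) = 10/3; p² − 11·q² = 100 − 99 = 1.
  The first convergent with p² − 11·q² = 1 gives the fundamental solution (x₁, y₁) = (10, 3).
Step 2: Apply the recurrence (x_{n+1}, y_{n+1}) = (x₁x_n + 11y₁y_n, x₁y_n + y₁x_n) repeatedly.
  From (x_1, y_1) = (10, 3): x_2 = 10·10 + 11·3·3 = 199; y_2 = 10·3 + 3·10 = 60.
  From (x_2, y_2) = (199, 60): x_3 = 10·199 + 11·3·60 = 3970; y_3 = 10·60 + 3·199 = 1197.
  From (x_3, y_3) = (3970, 1197): x_4 = 10·3970 + 11·3·1197 = 79201; y_4 = 10·1197 + 3·3970 = 23880.
  From (x_4, y_4) = (79201, 23880): x_5 = 10·79201 + 11·3·23880 = 1580050; y_5 = 10·23880 + 3·79201 = 476403.
  From (x_5, y_5) = (1580050, 476403): x_6 = 10·1580050 + 11·3·476403 = 31521799; y_6 = 10·476403 + 3·1580050 = 9504180.
  From (x_6, y_6) = (31521799, 9504180): x_7 = 10·31521799 + 11·3·9504180 = 628855930; y_7 = 10·9504180 + 3·31521799 = 189607197.
Step 3: Verify x_7² - 11·y_7² = 395459780696164900 - 395459780696164899 = 1 (should be 1). ✓

(x_1, y_1) = (10, 3); (x_7, y_7) = (628855930, 189607197).


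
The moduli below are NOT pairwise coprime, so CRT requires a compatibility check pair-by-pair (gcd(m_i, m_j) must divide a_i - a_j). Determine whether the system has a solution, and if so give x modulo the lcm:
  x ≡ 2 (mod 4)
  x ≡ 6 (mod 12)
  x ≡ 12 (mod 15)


Moduli 4, 12, 15 are not pairwise coprime, so CRT works modulo lcm(m_i) when all pairwise compatibility conditions hold.
Pairwise compatibility: gcd(m_i, m_j) must divide a_i - a_j for every pair.
Merge one congruence at a time:
  Start: x ≡ 2 (mod 4).
  Combine with x ≡ 6 (mod 12): gcd(4, 12) = 4; 6 - 2 = 4, which IS divisible by 4, so compatible.
    Write x = 2 + 4·t and substitute into x ≡ 6 (mod 12): 4·t ≡ 6 − 2 = 4 (mod 12).
    Divide the congruence (and modulus) by g = 4: 1·t ≡ 1 (mod 3).
    So t ≡ 1 (mod 3).
    Then x = 2 + 4·1 = 6, valid modulo lcm(4, 12) = 12: x ≡ 6 (mod 12).
  Combine with x ≡ 12 (mod 15): gcd(12, 15) = 3; 12 - 6 = 6, which IS divisible by 3, so compatible.
    Write x = 6 + 12·t and substitute into x ≡ 12 (mod 15): 12·t ≡ 12 − 6 = 6 (mod 15).
    Divide the congruence (and modulus) by g = 3: 4·t ≡ 2 (mod 5).
    The inverse of 4 mod 5 is 4 (since 4·4 = 16 = 3·5 + 1), so t ≡ 4·2 = 8 ≡ 3 (mod 5).
    Then x = 6 + 12·3 = 42, valid modulo lcm(12, 15) = 60: x ≡ 42 (mod 60).
Verify: 42 mod 4 = 2, 42 mod 12 = 6, 42 mod 15 = 12.

x ≡ 42 (mod 60).


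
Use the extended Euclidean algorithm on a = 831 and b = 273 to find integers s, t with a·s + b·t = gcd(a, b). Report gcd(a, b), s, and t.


Euclidean algorithm on (831, 273) — divide until remainder is 0:
  831 = 3 · 273 + 12
  273 = 22 · 12 + 9
  12 = 1 · 9 + 3
  9 = 3 · 3 + 0
gcd(831, 273) = 3.
Track Bezout coefficients alongside the remainders: start with r₀ = 831 = a·1 + b·0 (s = 1, t = 0) and r₁ = 273 = a·0 + b·1 (s = 0, t = 1); each new remainder r_{k+1} = r_{k-1} − q_k·r_k inherits s_{k+1} = s_{k-1} − q_k·s_k, t_{k+1} = t_{k-1} − q_k·t_k, so r_k = a·s_k + b·t_k at every step:
  q = 3: r = 12, s = 1 − 3·0 = 1, t = 0 − 3·1 = -3  (check: 831·1 + 273·(-3) = 12)
  q = 22: r = 9, s = 0 − 22·1 = -22, t = 1 − 22·(-3) = 67  (check: 831·(-22) + 273·67 = 9)
  q = 1: r = 3, s = 1 − 1·(-22) = 23, t = -3 − 1·67 = -70  (check: 831·23 + 273·(-70) = 3)
The row with r = 3 (the gcd) gives the Bezout coefficients s = 23, t = -70.
Result: 831 · (23) + 273 · (-70) = 3.

gcd(831, 273) = 3; s = 23, t = -70 (check: 831·23 + 273·(-70) = 3).


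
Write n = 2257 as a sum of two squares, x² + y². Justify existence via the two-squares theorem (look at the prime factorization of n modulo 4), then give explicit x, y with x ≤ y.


Step 1: Factor n = 2257 = 37 · 61.
Step 2: Check the mod-4 condition on each prime factor: 37 ≡ 1 (mod 4), exponent 1; 61 ≡ 1 (mod 4), exponent 1.
All primes ≡ 3 (mod 4) appear to even exponent (or don't appear), so by the two-squares theorem n IS expressible as a sum of two squares.
Step 3: Build a representation. Here n = 37 · 61 is a product of primes ≡ 1 (mod 4). Each prime p ≡ 1 (mod 4) is itself a sum of two squares; find a² by testing p − a² for a perfect square:
  37: 37 − 1² = 36 = 6² ⇒ 37 = 1² + 6².
  61: 61 − 1² = 60, 61 − 2² = 57, 61 − 3² = 52, 61 − 4² = 45, 61 − 5² = 36 = 6² ⇒ 61 = 5² + 6².
  Combine using the Brahmagupta–Fibonacci identity (a² + b²)(c² + d²) = (ac − bd)² + (ad + bc)² = (ac + bd)² + (ad − bc)²:
  37 · 61 = 2257: from (1² + 6²)(5² + 6²), take (1·5 − 6·6, 1·6 + 6·5) = (5 − 36, 6 + 30) = (-31, 36); dropping signs (only squares matter) gives (31, 36); check 31² + 36² = 961 + 1296 = 2257 ✓.
Step 4: Order so x ≤ y and verify: 31² + 36² = 961 + 1296 = 2257 = n. ✓

n = 2257 = 31² + 36² (one valid representation with x ≤ y).


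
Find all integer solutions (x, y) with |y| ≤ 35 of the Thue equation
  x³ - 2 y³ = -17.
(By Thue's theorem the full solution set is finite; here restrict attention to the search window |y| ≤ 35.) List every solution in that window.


The equation is x³ - 2y³ = -17. For fixed y, x³ = 2·y³ − 17, so a solution requires the RHS to be a perfect cube.
Strategy: iterate y from -35 to 35, compute RHS = 2·y³ − 17, and check whether it is a (positive or negative) perfect cube.
Check small values of y:
  y = 0: RHS = -17 is not a perfect cube.
  y = 1: RHS = -15 is not a perfect cube.
  y = -1: RHS = -19 is not a perfect cube.
  y = 2: RHS = -1 = (-1)³ ⇒ x = -1 works.
  y = -2: RHS = -33 is not a perfect cube.
  y = 3: RHS = 37 is not a perfect cube.
  y = -3: RHS = -71 is not a perfect cube.
Continuing the search up to |y| = 35 finds no further solutions beyond those listed.
Collected solutions: (-1, 2).

Solutions (with |y| ≤ 35): (-1, 2).


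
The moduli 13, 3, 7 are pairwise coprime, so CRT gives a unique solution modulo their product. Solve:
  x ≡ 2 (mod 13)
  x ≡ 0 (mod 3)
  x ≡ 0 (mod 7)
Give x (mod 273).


Moduli 13, 3, 7 are pairwise coprime; by CRT there is a unique solution modulo M = 13 · 3 · 7 = 273.
Solve pairwise, accumulating the modulus:
  Start with x ≡ 2 (mod 13).
  Combine with x ≡ 0 (mod 3): since gcd(13, 3) = 1, we get a unique residue mod 39.
    Write x = 2 + 13·t and substitute into x ≡ 0 (mod 3): 13·t ≡ 0 − 2 = -2 (mod 3).
    Reduce coefficients mod 3: 1·t ≡ 1 (mod 3).
    So t ≡ 1 (mod 3).
    Then x = 2 + 13·1 = 15, valid modulo lcm(13, 3) = 39: x ≡ 15 (mod 39).
  Combine with x ≡ 0 (mod 7): since gcd(39, 7) = 1, we get a unique residue mod 273.
    Write x = 15 + 39·t and substitute into x ≡ 0 (mod 7): 39·t ≡ 0 − 15 = -15 (mod 7).
    Reduce coefficients mod 7: 4·t ≡ 6 (mod 7).
    The inverse of 4 mod 7 is 2 (since 4·2 = 8 = 1·7 + 1), so t ≡ 2·6 = 12 ≡ 5 (mod 7).
    Then x = 15 + 39·5 = 210, valid modulo lcm(39, 7) = 273: x ≡ 210 (mod 273).
Verify: 210 mod 13 = 2 ✓, 210 mod 3 = 0 ✓, 210 mod 7 = 0 ✓.

x ≡ 210 (mod 273).


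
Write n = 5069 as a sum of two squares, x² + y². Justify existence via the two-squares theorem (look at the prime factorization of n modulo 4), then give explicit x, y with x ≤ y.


Step 1: Factor n = 5069 = 37 · 137.
Step 2: Check the mod-4 condition on each prime factor: 37 ≡ 1 (mod 4), exponent 1; 137 ≡ 1 (mod 4), exponent 1.
All primes ≡ 3 (mod 4) appear to even exponent (or don't appear), so by the two-squares theorem n IS expressible as a sum of two squares.
Step 3: Build a representation. Here n = 37 · 137 is a product of primes ≡ 1 (mod 4). Each prime p ≡ 1 (mod 4) is itself a sum of two squares; find a² by testing p − a² for a perfect square:
  37: 37 − 1² = 36 = 6² ⇒ 37 = 1² + 6².
  137: 137 − 1² = 136, 137 − 2² = 133, 137 − 3² = 128, 137 − 4² = 121 = 11² ⇒ 137 = 4² + 11².
  Combine using the Brahmagupta–Fibonacci identity (a² + b²)(c² + d²) = (ac − bd)² + (ad + bc)² = (ac + bd)² + (ad − bc)²:
  37 · 137 = 5069: from (1² + 6²)(4² + 11²), take (1·4 − 6·11, 1·11 + 6·4) = (4 − 66, 11 + 24) = (-62, 35); dropping signs (only squares matter) gives (62, 35); check 62² + 35² = 3844 + 1225 = 5069 ✓.
Step 4: Order so x ≤ y and verify: 35² + 62² = 1225 + 3844 = 5069 = n. ✓

n = 5069 = 35² + 62² (one valid representation with x ≤ y).


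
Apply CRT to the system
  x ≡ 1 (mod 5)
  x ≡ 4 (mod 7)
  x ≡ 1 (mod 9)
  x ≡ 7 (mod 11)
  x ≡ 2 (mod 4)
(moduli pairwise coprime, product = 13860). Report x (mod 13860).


Product of moduli M = 5 · 7 · 9 · 11 · 4 = 13860.
Merge one congruence at a time:
  Start: x ≡ 1 (mod 5).
  Combine with x ≡ 4 (mod 7); new modulus lcm = 35.
    Write x = 1 + 5·t and substitute into x ≡ 4 (mod 7): 5·t ≡ 4 − 1 = 3 (mod 7).
    The inverse of 5 mod 7 is 3 (since 5·3 = 15 = 2·7 + 1), so t ≡ 3·3 = 9 ≡ 2 (mod 7).
    Then x = 1 + 5·2 = 11, valid modulo lcm(5, 7) = 35: x ≡ 11 (mod 35).
  Combine with x ≡ 1 (mod 9); new modulus lcm = 315.
    Write x = 11 + 35·t and substitute into x ≡ 1 (mod 9): 35·t ≡ 1 − 11 = -10 (mod 9).
    Reduce coefficients mod 9: 8·t ≡ 8 (mod 9).
    The inverse of 8 mod 9 is 8 (since 8·8 = 64 = 7·9 + 1), so t ≡ 8·8 = 64 ≡ 1 (mod 9).
    Then x = 11 + 35·1 = 46, valid modulo lcm(35, 9) = 315: x ≡ 46 (mod 315).
  Combine with x ≡ 7 (mod 11); new modulus lcm = 3465.
    Write x = 46 + 315·t and substitute into x ≡ 7 (mod 11): 315·t ≡ 7 − 46 = -39 (mod 11).
    Reduce coefficients mod 11: 7·t ≡ 5 (mod 11).
    The inverse of 7 mod 11 is 8 (since 7·8 = 56 = 5·11 + 1), so t ≡ 8·5 = 40 ≡ 7 (mod 11).
    Then x = 46 + 315·7 = 2251, valid modulo lcm(315, 11) = 3465: x ≡ 2251 (mod 3465).
  Combine with x ≡ 2 (mod 4); new modulus lcm = 13860.
    Write x = 2251 + 3465·t and substitute into x ≡ 2 (mod 4): 3465·t ≡ 2 − 2251 = -2249 (mod 4).
    Reduce coefficients mod 4: 1·t ≡ 3 (mod 4).
    So t ≡ 3 (mod 4).
    Then x = 2251 + 3465·3 = 12646, valid modulo lcm(3465, 4) = 13860: x ≡ 12646 (mod 13860).
Verify against each original: 12646 mod 5 = 1, 12646 mod 7 = 4, 12646 mod 9 = 1, 12646 mod 11 = 7, 12646 mod 4 = 2.

x ≡ 12646 (mod 13860).


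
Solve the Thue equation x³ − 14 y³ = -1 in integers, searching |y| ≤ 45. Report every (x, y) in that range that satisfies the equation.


The equation is x³ - 14y³ = -1. For fixed y, x³ = 14·y³ − 1, so a solution requires the RHS to be a perfect cube.
Strategy: iterate y from -45 to 45, compute RHS = 14·y³ − 1, and check whether it is a (positive or negative) perfect cube.
Check small values of y:
  y = 0: RHS = -1 = (-1)³ ⇒ x = -1 works.
  y = 1: RHS = 13 is not a perfect cube.
  y = -1: RHS = -15 is not a perfect cube.
  y = 2: RHS = 111 is not a perfect cube.
  y = -2: RHS = -113 is not a perfect cube.
  y = 3: RHS = 377 is not a perfect cube.
  y = -3: RHS = -379 is not a perfect cube.
Continuing the search up to |y| = 45 finds no further solutions beyond those listed.
Collected solutions: (-1, 0).

Solutions (with |y| ≤ 45): (-1, 0).


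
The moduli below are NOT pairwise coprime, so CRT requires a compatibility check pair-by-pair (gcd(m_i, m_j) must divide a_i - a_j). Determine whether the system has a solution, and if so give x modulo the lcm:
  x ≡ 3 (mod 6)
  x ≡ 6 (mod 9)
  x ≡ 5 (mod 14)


Moduli 6, 9, 14 are not pairwise coprime, so CRT works modulo lcm(m_i) when all pairwise compatibility conditions hold.
Pairwise compatibility: gcd(m_i, m_j) must divide a_i - a_j for every pair.
Merge one congruence at a time:
  Start: x ≡ 3 (mod 6).
  Combine with x ≡ 6 (mod 9): gcd(6, 9) = 3; 6 - 3 = 3, which IS divisible by 3, so compatible.
    Write x = 3 + 6·t and substitute into x ≡ 6 (mod 9): 6·t ≡ 6 − 3 = 3 (mod 9).
    Divide the congruence (and modulus) by g = 3: 2·t ≡ 1 (mod 3).
    The inverse of 2 mod 3 is 2 (since 2·2 = 4 = 1·3 + 1), so t ≡ 2·1 = 2 ≡ 2 (mod 3).
    Then x = 3 + 6·2 = 15, valid modulo lcm(6, 9) = 18: x ≡ 15 (mod 18).
  Combine with x ≡ 5 (mod 14): gcd(18, 14) = 2; 5 - 15 = -10, which IS divisible by 2, so compatible.
    Write x = 15 + 18·t and substitute into x ≡ 5 (mod 14): 18·t ≡ 5 − 15 = -10 (mod 14).
    Divide the congruence (and modulus) by g = 2: 9·t ≡ -5 (mod 7).
    Reduce coefficients mod 7: 2·t ≡ 2 (mod 7).
    The inverse of 2 mod 7 is 4 (since 2·4 = 8 = 1·7 + 1), so t ≡ 4·2 = 8 ≡ 1 (mod 7).
    Then x = 15 + 18·1 = 33, valid modulo lcm(18, 14) = 126: x ≡ 33 (mod 126).
Verify: 33 mod 6 = 3, 33 mod 9 = 6, 33 mod 14 = 5.

x ≡ 33 (mod 126).


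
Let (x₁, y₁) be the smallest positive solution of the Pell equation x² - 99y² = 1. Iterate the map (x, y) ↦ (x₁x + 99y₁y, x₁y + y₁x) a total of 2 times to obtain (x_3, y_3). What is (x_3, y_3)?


Step 1: Find the fundamental solution (x₁, y₁) of x² - 99y² = 1.
  Expand √99 as a continued fraction. a₀ = ⌊√99⌋ = 9; iterate m_{k+1} = d_k·a_k − m_k, d_{k+1} = (99 − m_{k+1}²)/d_k, a_{k+1} = ⌊(a₀ + m_{k+1})/d_{k+1}⌋ (starting m₀ = 0, d₀ = 1), with convergents p_k = a_k·p_{k-1} + p_{k-2}, q_k = a_k·q_{k-1} + q_{k-2} (p₋₁ = 1, q₋₁ = 0):
  k = 0: a₀ = 9; p₀/q₀ = 9/1; p₀² − 99·q₀² = 81 − 99 = -18.
  k = 1: m = 9, d = 18, a = ⌊(9 + 9)/18⌋ = 1; p/q = (1·9 + 1)/(1·1 + 0) = 10/1; p² − 99·q² = 100 − 99 = 1.
  The first convergent with p² − 99·q² = 1 gives the fundamental solution (x₁, y₁) = (10, 1).
Step 2: Apply the recurrence (x_{n+1}, y_{n+1}) = (x₁x_n + 99y₁y_n, x₁y_n + y₁x_n) repeatedly.
  From (x_1, y_1) = (10, 1): x_2 = 10·10 + 99·1·1 = 199; y_2 = 10·1 + 1·10 = 20.
  From (x_2, y_2) = (199, 20): x_3 = 10·199 + 99·1·20 = 3970; y_3 = 10·20 + 1·199 = 399.
Step 3: Verify x_3² - 99·y_3² = 15760900 - 15760899 = 1 (should be 1). ✓

(x_1, y_1) = (10, 1); (x_3, y_3) = (3970, 399).


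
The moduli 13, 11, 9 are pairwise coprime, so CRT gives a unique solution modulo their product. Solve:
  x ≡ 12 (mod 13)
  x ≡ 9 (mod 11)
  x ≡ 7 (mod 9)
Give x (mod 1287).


Moduli 13, 11, 9 are pairwise coprime; by CRT there is a unique solution modulo M = 13 · 11 · 9 = 1287.
Solve pairwise, accumulating the modulus:
  Start with x ≡ 12 (mod 13).
  Combine with x ≡ 9 (mod 11): since gcd(13, 11) = 1, we get a unique residue mod 143.
    Write x = 12 + 13·t and substitute into x ≡ 9 (mod 11): 13·t ≡ 9 − 12 = -3 (mod 11).
    Reduce coefficients mod 11: 2·t ≡ 8 (mod 11).
    The inverse of 2 mod 11 is 6 (since 2·6 = 12 = 1·11 + 1), so t ≡ 6·8 = 48 ≡ 4 (mod 11).
    Then x = 12 + 13·4 = 64, valid modulo lcm(13, 11) = 143: x ≡ 64 (mod 143).
  Combine with x ≡ 7 (mod 9): since gcd(143, 9) = 1, we get a unique residue mod 1287.
    Write x = 64 + 143·t and substitute into x ≡ 7 (mod 9): 143·t ≡ 7 − 64 = -57 (mod 9).
    Reduce coefficients mod 9: 8·t ≡ 6 (mod 9).
    The inverse of 8 mod 9 is 8 (since 8·8 = 64 = 7·9 + 1), so t ≡ 8·6 = 48 ≡ 3 (mod 9).
    Then x = 64 + 143·3 = 493, valid modulo lcm(143, 9) = 1287: x ≡ 493 (mod 1287).
Verify: 493 mod 13 = 12 ✓, 493 mod 11 = 9 ✓, 493 mod 9 = 7 ✓.

x ≡ 493 (mod 1287).


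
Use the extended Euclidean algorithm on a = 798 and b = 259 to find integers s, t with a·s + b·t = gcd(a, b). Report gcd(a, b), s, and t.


Euclidean algorithm on (798, 259) — divide until remainder is 0:
  798 = 3 · 259 + 21
  259 = 12 · 21 + 7
  21 = 3 · 7 + 0
gcd(798, 259) = 7.
Track Bezout coefficients alongside the remainders: start with r₀ = 798 = a·1 + b·0 (s = 1, t = 0) and r₁ = 259 = a·0 + b·1 (s = 0, t = 1); each new remainder r_{k+1} = r_{k-1} − q_k·r_k inherits s_{k+1} = s_{k-1} − q_k·s_k, t_{k+1} = t_{k-1} − q_k·t_k, so r_k = a·s_k + b·t_k at every step:
  q = 3: r = 21, s = 1 − 3·0 = 1, t = 0 − 3·1 = -3  (check: 798·1 + 259·(-3) = 21)
  q = 12: r = 7, s = 0 − 12·1 = -12, t = 1 − 12·(-3) = 37  (check: 798·(-12) + 259·37 = 7)
The row with r = 7 (the gcd) gives the Bezout coefficients s = -12, t = 37.
Result: 798 · (-12) + 259 · (37) = 7.

gcd(798, 259) = 7; s = -12, t = 37 (check: 798·(-12) + 259·37 = 7).


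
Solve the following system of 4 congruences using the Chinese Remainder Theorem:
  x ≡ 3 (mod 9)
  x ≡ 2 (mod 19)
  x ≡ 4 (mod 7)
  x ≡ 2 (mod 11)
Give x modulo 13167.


Product of moduli M = 9 · 19 · 7 · 11 = 13167.
Merge one congruence at a time:
  Start: x ≡ 3 (mod 9).
  Combine with x ≡ 2 (mod 19); new modulus lcm = 171.
    Write x = 3 + 9·t and substitute into x ≡ 2 (mod 19): 9·t ≡ 2 − 3 = -1 (mod 19).
    Reduce coefficients mod 19: 9·t ≡ 18 (mod 19).
    The inverse of 9 mod 19 is 17 (since 9·17 = 153 = 8·19 + 1), so t ≡ 17·18 = 306 ≡ 2 (mod 19).
    Then x = 3 + 9·2 = 21, valid modulo lcm(9, 19) = 171: x ≡ 21 (mod 171).
  Combine with x ≡ 4 (mod 7); new modulus lcm = 1197.
    Write x = 21 + 171·t and substitute into x ≡ 4 (mod 7): 171·t ≡ 4 − 21 = -17 (mod 7).
    Reduce coefficients mod 7: 3·t ≡ 4 (mod 7).
    The inverse of 3 mod 7 is 5 (since 3·5 = 15 = 2·7 + 1), so t ≡ 5·4 = 20 ≡ 6 (mod 7).
    Then x = 21 + 171·6 = 1047, valid modulo lcm(171, 7) = 1197: x ≡ 1047 (mod 1197).
  Combine with x ≡ 2 (mod 11); new modulus lcm = 13167.
    Write x = 1047 + 1197·t and substitute into x ≡ 2 (mod 11): 1197·t ≡ 2 − 1047 = -1045 (mod 11).
    Reduce coefficients mod 11: 9·t ≡ 0 (mod 11).
    The inverse of 9 mod 11 is 5 (since 9·5 = 45 = 4·11 + 1), so t ≡ 5·0 = 0 ≡ 0 (mod 11).
    Then x = 1047 + 1197·0 = 1047, valid modulo lcm(1197, 11) = 13167: x ≡ 1047 (mod 13167).
Verify against each original: 1047 mod 9 = 3, 1047 mod 19 = 2, 1047 mod 7 = 4, 1047 mod 11 = 2.

x ≡ 1047 (mod 13167).


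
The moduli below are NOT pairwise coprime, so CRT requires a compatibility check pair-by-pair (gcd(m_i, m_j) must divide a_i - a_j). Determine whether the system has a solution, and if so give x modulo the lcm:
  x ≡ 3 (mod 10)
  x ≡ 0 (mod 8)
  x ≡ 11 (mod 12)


Moduli 10, 8, 12 are not pairwise coprime, so CRT works modulo lcm(m_i) when all pairwise compatibility conditions hold.
Pairwise compatibility: gcd(m_i, m_j) must divide a_i - a_j for every pair.
Merge one congruence at a time:
  Start: x ≡ 3 (mod 10).
  Combine with x ≡ 0 (mod 8): gcd(10, 8) = 2, and 0 - 3 = -3 is NOT divisible by 2.
    ⇒ system is inconsistent (no integer solution).

No solution (the system is inconsistent).


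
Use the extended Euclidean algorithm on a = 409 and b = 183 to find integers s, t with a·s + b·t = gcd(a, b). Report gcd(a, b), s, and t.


Euclidean algorithm on (409, 183) — divide until remainder is 0:
  409 = 2 · 183 + 43
  183 = 4 · 43 + 11
  43 = 3 · 11 + 10
  11 = 1 · 10 + 1
  10 = 10 · 1 + 0
gcd(409, 183) = 1.
Track Bezout coefficients alongside the remainders: start with r₀ = 409 = a·1 + b·0 (s = 1, t = 0) and r₁ = 183 = a·0 + b·1 (s = 0, t = 1); each new remainder r_{k+1} = r_{k-1} − q_k·r_k inherits s_{k+1} = s_{k-1} − q_k·s_k, t_{k+1} = t_{k-1} − q_k·t_k, so r_k = a·s_k + b·t_k at every step:
  q = 2: r = 43, s = 1 − 2·0 = 1, t = 0 − 2·1 = -2  (check: 409·1 + 183·(-2) = 43)
  q = 4: r = 11, s = 0 − 4·1 = -4, t = 1 − 4·(-2) = 9  (check: 409·(-4) + 183·9 = 11)
  q = 3: r = 10, s = 1 − 3·(-4) = 13, t = -2 − 3·9 = -29  (check: 409·13 + 183·(-29) = 10)
  q = 1: r = 1, s = -4 − 1·13 = -17, t = 9 − 1·(-29) = 38  (check: 409·(-17) + 183·38 = 1)
The row with r = 1 (the gcd) gives the Bezout coefficients s = -17, t = 38.
Result: 409 · (-17) + 183 · (38) = 1.

gcd(409, 183) = 1; s = -17, t = 38 (check: 409·(-17) + 183·38 = 1).


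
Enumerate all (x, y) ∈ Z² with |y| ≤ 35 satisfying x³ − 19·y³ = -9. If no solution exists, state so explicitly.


The equation is x³ - 19y³ = -9. For fixed y, x³ = 19·y³ − 9, so a solution requires the RHS to be a perfect cube.
Strategy: iterate y from -35 to 35, compute RHS = 19·y³ − 9, and check whether it is a (positive or negative) perfect cube.
Check small values of y:
  y = 0: RHS = -9 is not a perfect cube.
  y = 1: RHS = 10 is not a perfect cube.
  y = -1: RHS = -28 is not a perfect cube.
  y = 2: RHS = 143 is not a perfect cube.
  y = -2: RHS = -161 is not a perfect cube.
  y = 3: RHS = 504 is not a perfect cube.
  y = -3: RHS = -522 is not a perfect cube.
Continuing the search up to |y| = 35 finds no solutions either.
No (x, y) in the scanned range satisfies the equation.

No integer solutions with |y| ≤ 35.


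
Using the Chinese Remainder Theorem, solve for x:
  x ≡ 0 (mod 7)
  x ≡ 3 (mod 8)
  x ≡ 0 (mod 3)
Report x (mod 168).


Moduli 7, 8, 3 are pairwise coprime; by CRT there is a unique solution modulo M = 7 · 8 · 3 = 168.
Solve pairwise, accumulating the modulus:
  Start with x ≡ 0 (mod 7).
  Combine with x ≡ 3 (mod 8): since gcd(7, 8) = 1, we get a unique residue mod 56.
    Write x = 0 + 7·t and substitute into x ≡ 3 (mod 8): 7·t ≡ 3 − 0 = 3 (mod 8).
    The inverse of 7 mod 8 is 7 (since 7·7 = 49 = 6·8 + 1), so t ≡ 7·3 = 21 ≡ 5 (mod 8).
    Then x = 0 + 7·5 = 35, valid modulo lcm(7, 8) = 56: x ≡ 35 (mod 56).
  Combine with x ≡ 0 (mod 3): since gcd(56, 3) = 1, we get a unique residue mod 168.
    Write x = 35 + 56·t and substitute into x ≡ 0 (mod 3): 56·t ≡ 0 − 35 = -35 (mod 3).
    Reduce coefficients mod 3: 2·t ≡ 1 (mod 3).
    The inverse of 2 mod 3 is 2 (since 2·2 = 4 = 1·3 + 1), so t ≡ 2·1 = 2 ≡ 2 (mod 3).
    Then x = 35 + 56·2 = 147, valid modulo lcm(56, 3) = 168: x ≡ 147 (mod 168).
Verify: 147 mod 7 = 0 ✓, 147 mod 8 = 3 ✓, 147 mod 3 = 0 ✓.

x ≡ 147 (mod 168).


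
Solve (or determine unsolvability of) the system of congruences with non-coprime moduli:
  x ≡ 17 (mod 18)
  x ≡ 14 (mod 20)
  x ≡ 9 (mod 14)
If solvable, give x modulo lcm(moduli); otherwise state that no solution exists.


Moduli 18, 20, 14 are not pairwise coprime, so CRT works modulo lcm(m_i) when all pairwise compatibility conditions hold.
Pairwise compatibility: gcd(m_i, m_j) must divide a_i - a_j for every pair.
Merge one congruence at a time:
  Start: x ≡ 17 (mod 18).
  Combine with x ≡ 14 (mod 20): gcd(18, 20) = 2, and 14 - 17 = -3 is NOT divisible by 2.
    ⇒ system is inconsistent (no integer solution).

No solution (the system is inconsistent).


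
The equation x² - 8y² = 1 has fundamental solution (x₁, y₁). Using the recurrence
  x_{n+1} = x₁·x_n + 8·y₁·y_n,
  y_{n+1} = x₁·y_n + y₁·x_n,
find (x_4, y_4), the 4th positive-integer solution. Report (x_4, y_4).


Step 1: Find the fundamental solution (x₁, y₁) of x² - 8y² = 1.
  Expand √8 as a continued fraction. a₀ = ⌊√8⌋ = 2; iterate m_{k+1} = d_k·a_k − m_k, d_{k+1} = (8 − m_{k+1}²)/d_k, a_{k+1} = ⌊(a₀ + m_{k+1})/d_{k+1}⌋ (starting m₀ = 0, d₀ = 1), with convergents p_k = a_k·p_{k-1} + p_{k-2}, q_k = a_k·q_{k-1} + q_{k-2} (p₋₁ = 1, q₋₁ = 0):
  k = 0: a₀ = 2; p₀/q₀ = 2/1; p₀² − 8·q₀² = 4 − 8 = -4.
  k = 1: m = 2, d = 4, a = ⌊(2 + 2)/4⌋ = 1; p/q = (1·2 + 1)/(1·1 + 0) = 3/1; p² − 8·q² = 9 − 8 = 1.
  The first convergent with p² − 8·q² = 1 gives the fundamental solution (x₁, y₁) = (3, 1).
Step 2: Apply the recurrence (x_{n+1}, y_{n+1}) = (x₁x_n + 8y₁y_n, x₁y_n + y₁x_n) repeatedly.
  From (x_1, y_1) = (3, 1): x_2 = 3·3 + 8·1·1 = 17; y_2 = 3·1 + 1·3 = 6.
  From (x_2, y_2) = (17, 6): x_3 = 3·17 + 8·1·6 = 99; y_3 = 3·6 + 1·17 = 35.
  From (x_3, y_3) = (99, 35): x_4 = 3·99 + 8·1·35 = 577; y_4 = 3·35 + 1·99 = 204.
Step 3: Verify x_4² - 8·y_4² = 332929 - 332928 = 1 (should be 1). ✓

(x_1, y_1) = (3, 1); (x_4, y_4) = (577, 204).


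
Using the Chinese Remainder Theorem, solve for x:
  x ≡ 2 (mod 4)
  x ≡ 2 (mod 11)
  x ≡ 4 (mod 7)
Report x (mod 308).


Moduli 4, 11, 7 are pairwise coprime; by CRT there is a unique solution modulo M = 4 · 11 · 7 = 308.
Solve pairwise, accumulating the modulus:
  Start with x ≡ 2 (mod 4).
  Combine with x ≡ 2 (mod 11): since gcd(4, 11) = 1, we get a unique residue mod 44.
    Write x = 2 + 4·t and substitute into x ≡ 2 (mod 11): 4·t ≡ 2 − 2 = 0 (mod 11).
    The inverse of 4 mod 11 is 3 (since 4·3 = 12 = 1·11 + 1), so t ≡ 3·0 = 0 ≡ 0 (mod 11).
    Then x = 2 + 4·0 = 2, valid modulo lcm(4, 11) = 44: x ≡ 2 (mod 44).
  Combine with x ≡ 4 (mod 7): since gcd(44, 7) = 1, we get a unique residue mod 308.
    Write x = 2 + 44·t and substitute into x ≡ 4 (mod 7): 44·t ≡ 4 − 2 = 2 (mod 7).
    Reduce coefficients mod 7: 2·t ≡ 2 (mod 7).
    The inverse of 2 mod 7 is 4 (since 2·4 = 8 = 1·7 + 1), so t ≡ 4·2 = 8 ≡ 1 (mod 7).
    Then x = 2 + 44·1 = 46, valid modulo lcm(44, 7) = 308: x ≡ 46 (mod 308).
Verify: 46 mod 4 = 2 ✓, 46 mod 11 = 2 ✓, 46 mod 7 = 4 ✓.

x ≡ 46 (mod 308).
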